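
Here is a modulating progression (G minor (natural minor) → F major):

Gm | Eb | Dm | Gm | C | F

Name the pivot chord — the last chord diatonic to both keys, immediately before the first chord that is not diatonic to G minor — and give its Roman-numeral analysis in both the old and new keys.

Gm — i in G minor, ii in F major

Chords diatonic to G minor: Gm, Adim, Bb, Cm, Dm, Eb, F.
Reading the progression, the first chord not in that set is C, so the modulation leaves G minor there.
The chord immediately before C is Gm, which is diatonic to both keys: i in G minor and ii in F major.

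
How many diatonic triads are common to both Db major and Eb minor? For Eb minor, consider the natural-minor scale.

4

Diatonic triads of Db major: Db major (I), Eb minor (ii), F minor (iii), Gb major (IV), Ab major (V), Bb minor (vi), C diminished (vii°).
Diatonic triads of Eb minor (natural minor): Eb minor (i), F diminished (ii°), Gb major (III), Ab minor (iv), Bb minor (v), Cb major (VI), Db major (VII).
Matching root and quality in both lists: Db major, Eb minor, Gb major, Bb minor.
That gives 4 common triads.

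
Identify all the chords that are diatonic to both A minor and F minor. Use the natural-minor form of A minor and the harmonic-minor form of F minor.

C

Triads in A minor (natural minor): A minor (i), B diminished (ii°), C major (III), D minor (iv), E minor (v), F major (VI), G major (VII).
Triads in F minor (harmonic minor): F minor (i), G diminished (ii°), Ab augmented (III+), Bb minor (iv), C major (V), Db major (VI), E diminished (vii°).
Shared triads with their functions: C major (III in A minor, V in F minor).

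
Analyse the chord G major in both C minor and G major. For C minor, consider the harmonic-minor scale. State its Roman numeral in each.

The scale of C minor (harmonic minor) is C D E♭ F G A♭ B; G is degree 5, and the triad built there (G-B-D) is major, so it is V.
The scale of G major is G A B C D E F♯; G is degree 1, and the triad built there (G-B-D) is major, so it is I.

V in C minor; I in G major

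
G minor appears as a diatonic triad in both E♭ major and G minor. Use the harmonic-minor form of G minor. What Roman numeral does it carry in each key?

The scale of E♭ major is E♭ F G A♭ B♭ C D; G is degree 3, and the triad built there (G-B♭-D) is minor, so it is iii.
The scale of G minor (harmonic minor) is G A B♭ C D E♭ F♯; G is degree 1, and the triad built there (G-B♭-D) is minor, so it is i.

iii in E♭ major; i in G minor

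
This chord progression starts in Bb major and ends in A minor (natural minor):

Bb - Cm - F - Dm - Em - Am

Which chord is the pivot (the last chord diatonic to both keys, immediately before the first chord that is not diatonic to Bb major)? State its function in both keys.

Chords diatonic to Bb major: Bb, Cm, Dm, Eb, F, Gm, Adim.
Reading the progression, the first chord not in that set is Em, so the modulation leaves Bb major there.
The chord immediately before Em is Dm, which is diatonic to both keys: iii in Bb major and iv in A minor.

Dm — iii in Bb major, iv in A minor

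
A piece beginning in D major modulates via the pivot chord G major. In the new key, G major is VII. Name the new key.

The numeral VII denotes a major triad on scale degree 7. With G on degree 7, the tonic of the new key is A.
Degree 7 carries a major triad in natural-minor keys, so the destination is A minor.
Check: the diatonic triads of A minor (natural minor) are Am (i), Bdim (ii°), C (III), Dm (iv), Em (v), F (VI), G (VII) — G major is indeed VII.

A minor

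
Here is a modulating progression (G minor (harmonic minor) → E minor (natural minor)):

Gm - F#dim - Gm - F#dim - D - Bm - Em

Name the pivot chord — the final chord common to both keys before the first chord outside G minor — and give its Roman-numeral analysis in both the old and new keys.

D — V in G minor, VII in E minor

Chords diatonic to G minor: Gm, Adim, Bbaug, Cm, D, Eb, F#dim.
Reading the progression, the first chord not in that set is Bm, so the modulation leaves G minor there.
The chord immediately before Bm is D, which is diatonic to both keys: V in G minor and VII in E minor.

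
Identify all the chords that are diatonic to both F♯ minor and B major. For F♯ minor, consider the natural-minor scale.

Triads in F♯ minor (natural minor): F♯ minor (i), G♯ diminished (ii°), A major (III), B minor (iv), C♯ minor (v), D major (VI), E major (VII).
Triads in B major: B major (I), C♯ minor (ii), D♯ minor (iii), E major (IV), F♯ major (V), G♯ minor (vi), A♯ diminished (vii°).
Shared triads with their functions: C♯ minor (v in F♯ minor, ii in B major); E major (VII in F♯ minor, IV in B major).

C♯m, E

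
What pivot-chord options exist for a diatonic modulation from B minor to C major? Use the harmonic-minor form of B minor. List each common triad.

Em, G

Triads in B minor (harmonic minor): Bm (i), C♯dim (ii°), Daug (III+), Em (iv), F♯ (V), G (VI), A♯dim (vii°).
Triads in C major: C (I), Dm (ii), Em (iii), F (IV), G (V), Am (vi), Bdim (vii°).
Shared triads with their functions: Em (iv in B minor, iii in C major); G (VI in B minor, V in C major).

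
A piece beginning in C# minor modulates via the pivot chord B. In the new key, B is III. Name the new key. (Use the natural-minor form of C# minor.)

The numeral III denotes a major triad on scale degree 3. With B on degree 3, the tonic of the new key is G#.
Degree 3 carries a major triad in natural-minor keys, so the destination is G# minor.
Check: the diatonic triads of G# minor (natural minor) are G#m (i), A#dim (ii°), B (III), C#m (iv), D#m (v), E (VI), F# (VII) — B is indeed III.

G# minor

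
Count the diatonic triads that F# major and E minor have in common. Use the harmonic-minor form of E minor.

Diatonic triads of F# major: F# major (I), G# minor (ii), A# minor (iii), B major (IV), C# major (V), D# minor (vi), E# diminished (vii°).
Diatonic triads of E minor (harmonic minor): E minor (i), F# diminished (ii°), G augmented (III+), A minor (iv), B major (V), C major (VI), D# diminished (vii°).
Matching root and quality in both lists: B major.
That gives 1 common triad.

1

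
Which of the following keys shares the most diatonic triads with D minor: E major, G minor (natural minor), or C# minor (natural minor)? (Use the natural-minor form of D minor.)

G minor

Triads of D minor (natural minor): D minor (i), E diminished (ii°), F major (III), G minor (iv), A minor (v), Bb major (VI), C major (VII).
E major shares 0: none.
G minor (natural minor) shares 4: Dm, F, Gm, Bb.
C# minor (natural minor) shares 0: none.
The most common triads (4) are shared with G minor.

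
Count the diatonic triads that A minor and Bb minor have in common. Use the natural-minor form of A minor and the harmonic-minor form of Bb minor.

1

Diatonic triads of A minor (natural minor): A minor (i), B diminished (ii°), C major (III), D minor (iv), E minor (v), F major (VI), G major (VII).
Diatonic triads of Bb minor (harmonic minor): Bb minor (i), C diminished (ii°), Db augmented (III+), Eb minor (iv), F major (V), Gb major (VI), A diminished (vii°).
Matching root and quality in both lists: F major.
That gives 1 common triad.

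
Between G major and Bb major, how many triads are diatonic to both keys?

Diatonic triads of G major: G (I), Am (ii), Bm (iii), C (IV), D (V), Em (vi), F#dim (vii°).
Diatonic triads of Bb major: Bb (I), Cm (ii), Dm (iii), Eb (IV), F (V), Gm (vi), Adim (vii°).
No triad has the same root and quality in both keys.

0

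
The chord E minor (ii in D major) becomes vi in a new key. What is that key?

G major

The numeral vi denotes a minor triad on scale degree 6. With E on degree 6, the tonic of the new key is G.
Degree 6 carries a minor triad in major keys, so the destination is G major.
Check: the diatonic triads of G major are G (I), Am (ii), Bm (iii), C (IV), D (V), Em (vi), F#dim (vii°) — E minor is indeed vi.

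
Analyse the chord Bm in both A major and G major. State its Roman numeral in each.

The scale of A major is A B C# D E F# G#; B is degree 2, and the triad built there (B-D-F#) is minor, so it is ii.
The scale of G major is G A B C D E F#; B is degree 3, and the triad built there (B-D-F#) is minor, so it is iii.

ii in A major; iii in G major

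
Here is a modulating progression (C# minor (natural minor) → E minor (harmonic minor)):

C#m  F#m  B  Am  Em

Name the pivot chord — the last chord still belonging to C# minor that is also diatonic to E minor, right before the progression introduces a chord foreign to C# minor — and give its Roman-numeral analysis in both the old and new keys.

B — VII in C# minor, V in E minor

Chords diatonic to C# minor: C#m, D#dim, E, F#m, G#m, A, B.
Reading the progression, the first chord not in that set is Am, so the modulation leaves C# minor there.
The chord immediately before Am is B, which is diatonic to both keys: VII in C# minor and V in E minor.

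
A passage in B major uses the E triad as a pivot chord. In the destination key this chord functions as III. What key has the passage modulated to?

C# minor

The numeral III denotes a major triad on scale degree 3. With E on degree 3, the tonic of the new key is C#.
Degree 3 carries a major triad in natural-minor keys, so the destination is C# minor.
Check: the diatonic triads of C# minor (natural minor) are C#m (i), D#dim (ii°), E (III), F#m (iv), G#m (v), A (VI), B (VII) — E is indeed III.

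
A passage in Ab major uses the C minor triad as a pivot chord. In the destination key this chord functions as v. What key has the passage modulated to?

F minor

The numeral v denotes a minor triad on scale degree 5. With C on degree 5, the tonic of the new key is F.
Degree 5 carries a minor triad in natural-minor keys, so the destination is F minor.
Check: the diatonic triads of F minor (natural minor) are Fm (i), Gdim (ii°), Ab (III), Bbm (iv), Cm (v), Db (VI), Eb (VII) — C minor is indeed v.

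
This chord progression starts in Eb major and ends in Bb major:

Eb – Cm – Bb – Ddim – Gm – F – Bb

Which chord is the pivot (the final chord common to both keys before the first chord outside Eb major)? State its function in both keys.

Gm — iii in Eb major, vi in Bb major

Chords diatonic to Eb major: Eb, Fm, Gm, Ab, Bb, Cm, Ddim.
Reading the progression, the first chord not in that set is F, so the modulation leaves Eb major there.
The chord immediately before F is Gm, which is diatonic to both keys: iii in Eb major and vi in Bb major.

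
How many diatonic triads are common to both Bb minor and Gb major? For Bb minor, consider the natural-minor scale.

Diatonic triads of Bb minor (natural minor): Bbm (i), Cdim (ii°), Db (III), Ebm (iv), Fm (v), Gb (VI), Ab (VII).
Diatonic triads of Gb major: Gb (I), Abm (ii), Bbm (iii), Cb (IV), Db (V), Ebm (vi), Fdim (vii°).
Matching root and quality in both lists: Bbm, Db, Ebm, Gb.
That gives 4 common triads.

4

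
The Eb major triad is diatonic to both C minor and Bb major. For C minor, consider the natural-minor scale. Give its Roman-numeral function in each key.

The scale of C minor (natural minor) is C D Eb F G Ab Bb; Eb is degree 3, and the triad built there (Eb-G-Bb) is major, so it is III.
The scale of Bb major is Bb C D Eb F G A; Eb is degree 4, and the triad built there (Eb-G-Bb) is major, so it is IV.

III in C minor; IV in Bb major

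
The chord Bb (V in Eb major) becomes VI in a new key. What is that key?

The numeral VI denotes a major triad on scale degree 6. With Bb on degree 6, the tonic of the new key is D.
Degree 6 carries a major triad in minor keys, so the destination is D minor.
Check: the diatonic triads of D minor (natural minor) are Dm (i), Edim (ii°), F (III), Gm (iv), Am (v), Bb (VI), C (VII) — Bb is indeed VI.

D minor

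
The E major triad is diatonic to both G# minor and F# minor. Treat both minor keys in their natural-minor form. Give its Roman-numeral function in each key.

The scale of G# minor (natural minor) is G# A# B C# D# E F#; E is degree 6, and the triad built there (E-G#-B) is major, so it is VI.
The scale of F# minor (natural minor) is F# G# A B C# D E; E is degree 7, and the triad built there (E-G#-B) is major, so it is VII.

VI in G# minor; VII in F# minor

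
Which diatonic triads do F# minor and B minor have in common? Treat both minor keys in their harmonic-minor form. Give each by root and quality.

Triads in F# minor (harmonic minor): F#m (i), G#dim (ii°), Aaug (III+), Bm (iv), C# (V), D (VI), E#dim (vii°).
Triads in B minor (harmonic minor): Bm (i), C#dim (ii°), Daug (III+), Em (iv), F# (V), G (VI), A#dim (vii°).
Shared triads with their functions: Bm (iv in F# minor, i in B minor).

Bm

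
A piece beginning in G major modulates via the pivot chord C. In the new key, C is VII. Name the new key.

The numeral VII denotes a major triad on scale degree 7. With C on degree 7, the tonic of the new key is D.
Degree 7 carries a major triad in natural-minor keys, so the destination is D minor.
Check: the diatonic triads of D minor (natural minor) are Dm (i), Edim (ii°), F (III), Gm (iv), Am (v), Bb (VI), C (VII) — C is indeed VII.

D minor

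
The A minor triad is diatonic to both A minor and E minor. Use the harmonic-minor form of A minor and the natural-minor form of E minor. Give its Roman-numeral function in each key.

The scale of A minor (harmonic minor) is A B C D E F G#; A is degree 1, and the triad built there (A-C-E) is minor, so it is i.
The scale of E minor (natural minor) is E F# G A B C D; A is degree 4, and the triad built there (A-C-E) is minor, so it is iv.

i in A minor; iv in E minor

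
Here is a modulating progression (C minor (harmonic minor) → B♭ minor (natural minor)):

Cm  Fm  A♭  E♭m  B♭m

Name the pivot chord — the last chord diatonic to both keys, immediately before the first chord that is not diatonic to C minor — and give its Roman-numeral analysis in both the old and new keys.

Chords diatonic to C minor: Cm, Ddim, E♭aug, Fm, G, A♭, Bdim.
Reading the progression, the first chord not in that set is E♭m, so the modulation leaves C minor there.
The chord immediately before E♭m is A♭, which is diatonic to both keys: VI in C minor and VII in B♭ minor.

A♭ — VI in C minor, VII in B♭ minor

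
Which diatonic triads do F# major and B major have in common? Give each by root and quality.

Triads in F# major: F# (I), G#m (ii), A#m (iii), B (IV), C# (V), D#m (vi), E#dim (vii°).
Triads in B major: B (I), C#m (ii), D#m (iii), E (IV), F# (V), G#m (vi), A#dim (vii°).
Shared triads with their functions: F# (I in F# major, V in B major); G#m (ii in F# major, vi in B major); B (IV in F# major, I in B major); D#m (vi in F# major, iii in B major).

F#, G#m, B, D#m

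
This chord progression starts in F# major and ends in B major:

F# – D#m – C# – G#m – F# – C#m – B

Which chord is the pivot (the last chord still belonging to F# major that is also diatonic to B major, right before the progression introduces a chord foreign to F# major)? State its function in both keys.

Chords diatonic to F# major: F#, G#m, A#m, B, C#, D#m, E#dim.
Reading the progression, the first chord not in that set is C#m, so the modulation leaves F# major there.
The chord immediately before C#m is F#, which is diatonic to both keys: I in F# major and V in B major.

F# — I in F# major, V in B major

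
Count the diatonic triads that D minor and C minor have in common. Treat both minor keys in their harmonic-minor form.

0

Diatonic triads of D minor (harmonic minor): Dm (i), Edim (ii°), Faug (III+), Gm (iv), A (V), Bb (VI), C#dim (vii°).
Diatonic triads of C minor (harmonic minor): Cm (i), Ddim (ii°), Ebaug (III+), Fm (iv), G (V), Ab (VI), Bdim (vii°).
No triad has the same root and quality in both keys.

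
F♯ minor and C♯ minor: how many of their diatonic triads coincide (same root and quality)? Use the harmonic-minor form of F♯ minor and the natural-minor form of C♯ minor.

1

Diatonic triads of F♯ minor (harmonic minor): F♯m (i), G♯dim (ii°), Aaug (III+), Bm (iv), C♯ (V), D (VI), E♯dim (vii°).
Diatonic triads of C♯ minor (natural minor): C♯m (i), D♯dim (ii°), E (III), F♯m (iv), G♯m (v), A (VI), B (VII).
Matching root and quality in both lists: F♯m.
That gives 1 common triad.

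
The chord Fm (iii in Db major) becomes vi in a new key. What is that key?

Ab major

The numeral vi denotes a minor triad on scale degree 6. With F on degree 6, the tonic of the new key is Ab.
Degree 6 carries a minor triad in major keys, so the destination is Ab major.
Check: the diatonic triads of Ab major are Ab (I), Bbm (ii), Cm (iii), Db (IV), Eb (V), Fm (vi), Gdim (vii°) — Fm is indeed vi.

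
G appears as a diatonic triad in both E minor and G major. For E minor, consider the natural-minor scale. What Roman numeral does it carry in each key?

III in E minor; I in G major

The scale of E minor (natural minor) is E F♯ G A B C D; G is degree 3, and the triad built there (G-B-D) is major, so it is III.
The scale of G major is G A B C D E F♯; G is degree 1, and the triad built there (G-B-D) is major, so it is I.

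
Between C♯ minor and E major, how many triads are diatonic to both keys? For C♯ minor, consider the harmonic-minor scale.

4

Diatonic triads of C♯ minor (harmonic minor): C♯m (i), D♯dim (ii°), Eaug (III+), F♯m (iv), G♯ (V), A (VI), B♯dim (vii°).
Diatonic triads of E major: E (I), F♯m (ii), G♯m (iii), A (IV), B (V), C♯m (vi), D♯dim (vii°).
Matching root and quality in both lists: C♯m, D♯dim, F♯m, A.
That gives 4 common triads.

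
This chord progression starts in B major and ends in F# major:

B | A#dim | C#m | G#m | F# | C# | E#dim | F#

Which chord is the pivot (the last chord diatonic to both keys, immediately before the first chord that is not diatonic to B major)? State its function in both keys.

Chords diatonic to B major: B, C#m, D#m, E, F#, G#m, A#dim.
Reading the progression, the first chord not in that set is C#, so the modulation leaves B major there.
The chord immediately before C# is F#, which is diatonic to both keys: V in B major and I in F# major.

F# — V in B major, I in F# major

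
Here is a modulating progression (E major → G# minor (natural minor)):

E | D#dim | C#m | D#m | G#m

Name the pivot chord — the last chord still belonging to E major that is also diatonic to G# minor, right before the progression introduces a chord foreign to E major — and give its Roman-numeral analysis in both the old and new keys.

C#m — vi in E major, iv in G# minor

Chords diatonic to E major: E, F#m, G#m, A, B, C#m, D#dim.
Reading the progression, the first chord not in that set is D#m, so the modulation leaves E major there.
The chord immediately before D#m is C#m, which is diatonic to both keys: vi in E major and iv in G# minor.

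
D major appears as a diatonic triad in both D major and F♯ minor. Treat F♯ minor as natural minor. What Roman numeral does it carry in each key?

The scale of D major is D E F♯ G A B C♯; D is degree 1, and the triad built there (D-F♯-A) is major, so it is I.
The scale of F♯ minor (natural minor) is F♯ G♯ A B C♯ D E; D is degree 6, and the triad built there (D-F♯-A) is major, so it is VI.

I in D major; VI in F♯ minor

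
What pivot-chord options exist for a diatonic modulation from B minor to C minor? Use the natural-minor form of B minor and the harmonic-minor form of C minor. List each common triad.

G

Triads in B minor (natural minor): Bm (i), C#dim (ii°), D (III), Em (iv), F#m (v), G (VI), A (VII).
Triads in C minor (harmonic minor): Cm (i), Ddim (ii°), Ebaug (III+), Fm (iv), G (V), Ab (VI), Bdim (vii°).
Shared triads with their functions: G (VI in B minor, V in C minor).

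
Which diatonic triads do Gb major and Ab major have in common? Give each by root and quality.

Bbm, Db

Triads in Gb major: Gb major (I), Ab minor (ii), Bb minor (iii), Cb major (IV), Db major (V), Eb minor (vi), F diminished (vii°).
Triads in Ab major: Ab major (I), Bb minor (ii), C minor (iii), Db major (IV), Eb major (V), F minor (vi), G diminished (vii°).
Shared triads with their functions: Bb minor (iii in Gb major, ii in Ab major); Db major (V in Gb major, IV in Ab major).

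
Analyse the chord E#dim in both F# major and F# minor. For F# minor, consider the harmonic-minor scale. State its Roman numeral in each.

The scale of F# major is F# G# A# B C# D# E#; E# is degree 7, and the triad built there (E#-G#-B) is diminished, so it is vii°.
The scale of F# minor (harmonic minor) is F# G# A B C# D E#; E# is degree 7, and the triad built there (E#-G#-B) is diminished, so it is vii°.

vii° in F# major; vii° in F# minor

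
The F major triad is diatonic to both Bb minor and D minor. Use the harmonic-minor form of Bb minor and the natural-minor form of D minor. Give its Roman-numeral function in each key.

V in Bb minor; III in D minor

The scale of Bb minor (harmonic minor) is Bb C Db Eb F Gb A; F is degree 5, and the triad built there (F-A-C) is major, so it is V.
The scale of D minor (natural minor) is D E F G A Bb C; F is degree 3, and the triad built there (F-A-C) is major, so it is III.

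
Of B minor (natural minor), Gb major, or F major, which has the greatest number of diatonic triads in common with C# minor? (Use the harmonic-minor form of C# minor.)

B minor

Triads of C# minor (harmonic minor): C#m (i), D#dim (ii°), Eaug (III+), F#m (iv), G# (V), A (VI), B#dim (vii°).
B minor (natural minor) shares 2: F#m, A.
Gb major shares 0: none.
F major shares 0: none.
The most common triads (2) are shared with B minor.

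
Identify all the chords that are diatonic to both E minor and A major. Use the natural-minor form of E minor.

Triads in E minor (natural minor): Em (i), F♯dim (ii°), G (III), Am (iv), Bm (v), C (VI), D (VII).
Triads in A major: A (I), Bm (ii), C♯m (iii), D (IV), E (V), F♯m (vi), G♯dim (vii°).
Shared triads with their functions: Bm (v in E minor, ii in A major); D (VII in E minor, IV in A major).

Bm, D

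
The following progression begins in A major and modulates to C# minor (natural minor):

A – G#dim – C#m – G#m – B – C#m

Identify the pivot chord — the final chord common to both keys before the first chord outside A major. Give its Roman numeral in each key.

Chords diatonic to A major: A, Bm, C#m, D, E, F#m, G#dim.
Reading the progression, the first chord not in that set is G#m, so the modulation leaves A major there.
The chord immediately before G#m is C#m, which is diatonic to both keys: iii in A major and i in C# minor.

C#m — iii in A major, i in C# minor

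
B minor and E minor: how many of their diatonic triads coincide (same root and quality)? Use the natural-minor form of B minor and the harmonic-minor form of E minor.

Diatonic triads of B minor (natural minor): Bm (i), C#dim (ii°), D (III), Em (iv), F#m (v), G (VI), A (VII).
Diatonic triads of E minor (harmonic minor): Em (i), F#dim (ii°), Gaug (III+), Am (iv), B (V), C (VI), D#dim (vii°).
Matching root and quality in both lists: Em.
That gives 1 common triad.

1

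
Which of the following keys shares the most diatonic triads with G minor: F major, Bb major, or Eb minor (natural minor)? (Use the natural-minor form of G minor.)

Bb major

Triads of G minor (natural minor): Gm (i), Adim (ii°), Bb (III), Cm (iv), Dm (v), Eb (VI), F (VII).
F major shares 4: Gm, Bb, Dm, F.
Bb major shares 7: Gm, Adim, Bb, Cm, Dm, Eb, F.
Eb minor (natural minor) shares 0: none.
The most common triads (7) are shared with Bb major.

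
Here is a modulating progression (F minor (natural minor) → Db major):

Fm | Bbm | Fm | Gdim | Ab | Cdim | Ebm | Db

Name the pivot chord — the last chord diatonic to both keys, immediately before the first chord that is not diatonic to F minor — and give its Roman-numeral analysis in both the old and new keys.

Ab — III in F minor, V in Db major

Chords diatonic to F minor: Fm, Gdim, Ab, Bbm, Cm, Db, Eb.
Reading the progression, the first chord not in that set is Cdim, so the modulation leaves F minor there.
The chord immediately before Cdim is Ab, which is diatonic to both keys: III in F minor and V in Db major.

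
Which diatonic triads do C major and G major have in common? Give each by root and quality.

C, Em, G, Am

Triads in C major: C (I), Dm (ii), Em (iii), F (IV), G (V), Am (vi), Bdim (vii°).
Triads in G major: G (I), Am (ii), Bm (iii), C (IV), D (V), Em (vi), F#dim (vii°).
Shared triads with their functions: C (I in C major, IV in G major); Em (iii in C major, vi in G major); G (V in C major, I in G major); Am (vi in C major, ii in G major).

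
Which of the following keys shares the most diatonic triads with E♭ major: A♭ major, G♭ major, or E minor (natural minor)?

A♭ major

Triads of E♭ major: E♭ major (I), F minor (ii), G minor (iii), A♭ major (IV), B♭ major (V), C minor (vi), D diminished (vii°).
A♭ major shares 4: E♭, Fm, A♭, Cm.
G♭ major shares 0: none.
E minor (natural minor) shares 0: none.
The most common triads (4) are shared with A♭ major.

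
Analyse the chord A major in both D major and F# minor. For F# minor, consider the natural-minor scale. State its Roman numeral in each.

The scale of D major is D E F# G A B C#; A is degree 5, and the triad built there (A-C#-E) is major, so it is V.
The scale of F# minor (natural minor) is F# G# A B C# D E; A is degree 3, and the triad built there (A-C#-E) is major, so it is III.

V in D major; III in F# minor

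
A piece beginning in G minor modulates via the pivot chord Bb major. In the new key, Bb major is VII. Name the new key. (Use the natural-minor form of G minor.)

The numeral VII denotes a major triad on scale degree 7. With Bb on degree 7, the tonic of the new key is C.
Degree 7 carries a major triad in natural-minor keys, so the destination is C minor.
Check: the diatonic triads of C minor (natural minor) are Cm (i), Ddim (ii°), Eb (III), Fm (iv), Gm (v), Ab (VI), Bb (VII) — Bb major is indeed VII.

C minor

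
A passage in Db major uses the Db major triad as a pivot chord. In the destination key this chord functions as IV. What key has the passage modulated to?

Ab major

The numeral IV denotes a major triad on scale degree 4. With Db on degree 4, the tonic of the new key is Ab.
Degree 4 carries a major triad in major keys, so the destination is Ab major.
Check: the diatonic triads of Ab major are Ab (I), Bbm (ii), Cm (iii), Db (IV), Eb (V), Fm (vi), Gdim (vii°) — Db major is indeed IV.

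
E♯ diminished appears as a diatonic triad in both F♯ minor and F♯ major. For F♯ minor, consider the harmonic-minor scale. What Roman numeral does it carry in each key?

The scale of F♯ minor (harmonic minor) is F♯ G♯ A B C♯ D E♯; E♯ is degree 7, and the triad built there (E♯-G♯-B) is diminished, so it is vii°.
The scale of F♯ major is F♯ G♯ A♯ B C♯ D♯ E♯; E♯ is degree 7, and the triad built there (E♯-G♯-B) is diminished, so it is vii°.

vii° in F♯ minor; vii° in F♯ major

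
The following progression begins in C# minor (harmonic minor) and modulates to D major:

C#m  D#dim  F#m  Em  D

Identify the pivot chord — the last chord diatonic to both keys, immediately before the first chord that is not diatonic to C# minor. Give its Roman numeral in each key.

F#m — iv in C# minor, iii in D major

Chords diatonic to C# minor: C#m, D#dim, Eaug, F#m, G#, A, B#dim.
Reading the progression, the first chord not in that set is Em, so the modulation leaves C# minor there.
The chord immediately before Em is F#m, which is diatonic to both keys: iv in C# minor and iii in D major.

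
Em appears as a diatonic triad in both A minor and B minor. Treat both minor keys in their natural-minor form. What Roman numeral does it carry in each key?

The scale of A minor (natural minor) is A B C D E F G; E is degree 5, and the triad built there (E-G-B) is minor, so it is v.
The scale of B minor (natural minor) is B C♯ D E F♯ G A; E is degree 4, and the triad built there (E-G-B) is minor, so it is iv.

v in A minor; iv in B minor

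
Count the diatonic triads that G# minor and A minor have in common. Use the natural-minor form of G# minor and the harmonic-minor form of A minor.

Diatonic triads of G# minor (natural minor): G#m (i), A#dim (ii°), B (III), C#m (iv), D#m (v), E (VI), F# (VII).
Diatonic triads of A minor (harmonic minor): Am (i), Bdim (ii°), Caug (III+), Dm (iv), E (V), F (VI), G#dim (vii°).
Matching root and quality in both lists: E.
That gives 1 common triad.

1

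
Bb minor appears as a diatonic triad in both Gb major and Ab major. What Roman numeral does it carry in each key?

The scale of Gb major is Gb Ab Bb Cb Db Eb F; Bb is degree 3, and the triad built there (Bb-Db-F) is minor, so it is iii.
The scale of Ab major is Ab Bb C Db Eb F G; Bb is degree 2, and the triad built there (Bb-Db-F) is minor, so it is ii.

iii in Gb major; ii in Ab major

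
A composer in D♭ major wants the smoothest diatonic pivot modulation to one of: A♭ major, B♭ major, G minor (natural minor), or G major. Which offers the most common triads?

Triads of D♭ major: D♭ (I), E♭m (ii), Fm (iii), G♭ (IV), A♭ (V), B♭m (vi), Cdim (vii°).
A♭ major shares 4: D♭, Fm, A♭, B♭m.
B♭ major shares 0: none.
G minor (natural minor) shares 0: none.
G major shares 0: none.
The most common triads (4) are shared with A♭ major.

A♭ major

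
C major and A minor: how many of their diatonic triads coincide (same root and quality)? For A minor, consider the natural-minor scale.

7

Diatonic triads of C major: C (I), Dm (ii), Em (iii), F (IV), G (V), Am (vi), Bdim (vii°).
Diatonic triads of A minor (natural minor): Am (i), Bdim (ii°), C (III), Dm (iv), Em (v), F (VI), G (VII).
Matching root and quality in both lists: C, Dm, Em, F, G, Am, Bdim.
That gives 7 common triads.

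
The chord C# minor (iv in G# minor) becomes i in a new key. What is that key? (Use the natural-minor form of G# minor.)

The numeral i denotes a minor triad on scale degree 1. With C# on degree 1, the tonic of the new key is C#.
Degree 1 carries a minor triad in minor keys, so the destination is C# minor.
Check: the diatonic triads of C# minor (natural minor) are C#m (i), D#dim (ii°), E (III), F#m (iv), G#m (v), A (VI), B (VII) — C# minor is indeed i.

C# minor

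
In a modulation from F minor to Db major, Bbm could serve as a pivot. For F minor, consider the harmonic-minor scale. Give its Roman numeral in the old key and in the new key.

iv in F minor; vi in Db major

The scale of F minor (harmonic minor) is F G Ab Bb C Db E; Bb is degree 4, and the triad built there (Bb-Db-F) is minor, so it is iv.
The scale of Db major is Db Eb F Gb Ab Bb C; Bb is degree 6, and the triad built there (Bb-Db-F) is minor, so it is vi.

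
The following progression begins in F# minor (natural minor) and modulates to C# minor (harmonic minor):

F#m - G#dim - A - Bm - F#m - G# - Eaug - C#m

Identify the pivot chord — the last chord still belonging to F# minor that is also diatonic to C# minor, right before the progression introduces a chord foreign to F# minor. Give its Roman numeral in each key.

Chords diatonic to F# minor: F#m, G#dim, A, Bm, C#m, D, E.
Reading the progression, the first chord not in that set is G#, so the modulation leaves F# minor there.
The chord immediately before G# is F#m, which is diatonic to both keys: i in F# minor and iv in C# minor.

F#m — i in F# minor, iv in C# minor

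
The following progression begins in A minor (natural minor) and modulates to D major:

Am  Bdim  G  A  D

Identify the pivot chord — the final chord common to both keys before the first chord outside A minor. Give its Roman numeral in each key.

G — VII in A minor, IV in D major

Chords diatonic to A minor: Am, Bdim, C, Dm, Em, F, G.
Reading the progression, the first chord not in that set is A, so the modulation leaves A minor there.
The chord immediately before A is G, which is diatonic to both keys: VII in A minor and IV in D major.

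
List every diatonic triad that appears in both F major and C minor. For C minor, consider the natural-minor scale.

Gm, Bb

Triads in F major: F (I), Gm (ii), Am (iii), Bb (IV), C (V), Dm (vi), Edim (vii°).
Triads in C minor (natural minor): Cm (i), Ddim (ii°), Eb (III), Fm (iv), Gm (v), Ab (VI), Bb (VII).
Shared triads with their functions: Gm (ii in F major, v in C minor); Bb (IV in F major, VII in C minor).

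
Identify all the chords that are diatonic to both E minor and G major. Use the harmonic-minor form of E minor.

Triads in E minor (harmonic minor): Em (i), F#dim (ii°), Gaug (III+), Am (iv), B (V), C (VI), D#dim (vii°).
Triads in G major: G (I), Am (ii), Bm (iii), C (IV), D (V), Em (vi), F#dim (vii°).
Shared triads with their functions: Em (i in E minor, vi in G major); F#dim (ii° in E minor, vii° in G major); Am (iv in E minor, ii in G major); C (VI in E minor, IV in G major).

Em, F#dim, Am, C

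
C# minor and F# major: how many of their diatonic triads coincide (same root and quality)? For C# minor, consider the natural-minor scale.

2

Diatonic triads of C# minor (natural minor): C#m (i), D#dim (ii°), E (III), F#m (iv), G#m (v), A (VI), B (VII).
Diatonic triads of F# major: F# (I), G#m (ii), A#m (iii), B (IV), C# (V), D#m (vi), E#dim (vii°).
Matching root and quality in both lists: G#m, B.
That gives 2 common triads.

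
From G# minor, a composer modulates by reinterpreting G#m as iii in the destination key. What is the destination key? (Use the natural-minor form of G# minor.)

E major

The numeral iii denotes a minor triad on scale degree 3. With G# on degree 3, the tonic of the new key is E.
Degree 3 carries a minor triad in major keys, so the destination is E major.
Check: the diatonic triads of E major are E (I), F#m (ii), G#m (iii), A (IV), B (V), C#m (vi), D#dim (vii°) — G#m is indeed iii.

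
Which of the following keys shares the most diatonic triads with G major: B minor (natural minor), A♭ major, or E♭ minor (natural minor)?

Triads of G major: G major (I), A minor (ii), B minor (iii), C major (IV), D major (V), E minor (vi), F♯ diminished (vii°).
B minor (natural minor) shares 4: G, Bm, D, Em.
A♭ major shares 0: none.
E♭ minor (natural minor) shares 0: none.
The most common triads (4) are shared with B minor.

B minor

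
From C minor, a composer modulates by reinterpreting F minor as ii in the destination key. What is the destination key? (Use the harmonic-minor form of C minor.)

Eb major

The numeral ii denotes a minor triad on scale degree 2. With F on degree 2, the tonic of the new key is Eb.
Degree 2 carries a minor triad in major keys, so the destination is Eb major.
Check: the diatonic triads of Eb major are Eb (I), Fm (ii), Gm (iii), Ab (IV), Bb (V), Cm (vi), Ddim (vii°) — F minor is indeed ii.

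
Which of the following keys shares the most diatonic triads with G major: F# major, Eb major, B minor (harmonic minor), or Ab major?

B minor

Triads of G major: G (I), Am (ii), Bm (iii), C (IV), D (V), Em (vi), F#dim (vii°).
F# major shares 0: none.
Eb major shares 0: none.
B minor (harmonic minor) shares 3: G, Bm, Em.
Ab major shares 0: none.
The most common triads (3) are shared with B minor.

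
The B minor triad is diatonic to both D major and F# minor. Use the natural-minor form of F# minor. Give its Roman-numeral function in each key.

The scale of D major is D E F# G A B C#; B is degree 6, and the triad built there (B-D-F#) is minor, so it is vi.
The scale of F# minor (natural minor) is F# G# A B C# D E; B is degree 4, and the triad built there (B-D-F#) is minor, so it is iv.

vi in D major; iv in F# minor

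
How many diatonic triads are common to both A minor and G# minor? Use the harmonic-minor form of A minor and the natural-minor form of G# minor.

Diatonic triads of A minor (harmonic minor): Am (i), Bdim (ii°), Caug (III+), Dm (iv), E (V), F (VI), G#dim (vii°).
Diatonic triads of G# minor (natural minor): G#m (i), A#dim (ii°), B (III), C#m (iv), D#m (v), E (VI), F# (VII).
Matching root and quality in both lists: E.
That gives 1 common triad.

1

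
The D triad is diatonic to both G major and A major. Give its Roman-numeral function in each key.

V in G major; IV in A major

The scale of G major is G A B C D E F♯; D is degree 5, and the triad built there (D-F♯-A) is major, so it is V.
The scale of A major is A B C♯ D E F♯ G♯; D is degree 4, and the triad built there (D-F♯-A) is major, so it is IV.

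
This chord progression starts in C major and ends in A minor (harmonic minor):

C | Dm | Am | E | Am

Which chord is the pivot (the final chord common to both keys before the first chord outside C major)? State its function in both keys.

Am — vi in C major, i in A minor

Chords diatonic to C major: C, Dm, Em, F, G, Am, Bdim.
Reading the progression, the first chord not in that set is E, so the modulation leaves C major there.
The chord immediately before E is Am, which is diatonic to both keys: vi in C major and i in A minor.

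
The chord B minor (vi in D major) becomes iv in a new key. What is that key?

F# minor

The numeral iv denotes a minor triad on scale degree 4. With B on degree 4, the tonic of the new key is F#.
Degree 4 carries a minor triad in minor keys, so the destination is F# minor.
Check: the diatonic triads of F# minor (natural minor) are F#m (i), G#dim (ii°), A (III), Bm (iv), C#m (v), D (VI), E (VII) — B minor is indeed iv.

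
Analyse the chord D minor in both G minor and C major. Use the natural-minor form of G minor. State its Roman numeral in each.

The scale of G minor (natural minor) is G A B♭ C D E♭ F; D is degree 5, and the triad built there (D-F-A) is minor, so it is v.
The scale of C major is C D E F G A B; D is degree 2, and the triad built there (D-F-A) is minor, so it is ii.

v in G minor; ii in C major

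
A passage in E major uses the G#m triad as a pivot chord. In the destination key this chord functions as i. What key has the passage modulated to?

G# minor

The numeral i denotes a minor triad on scale degree 1. With G# on degree 1, the tonic of the new key is G#.
Degree 1 carries a minor triad in minor keys, so the destination is G# minor.
Check: the diatonic triads of G# minor (natural minor) are G#m (i), A#dim (ii°), B (III), C#m (iv), D#m (v), E (VI), F# (VII) — G#m is indeed i.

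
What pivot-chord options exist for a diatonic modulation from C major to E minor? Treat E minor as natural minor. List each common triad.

Triads in C major: C major (I), D minor (ii), E minor (iii), F major (IV), G major (V), A minor (vi), B diminished (vii°).
Triads in E minor (natural minor): E minor (i), F# diminished (ii°), G major (III), A minor (iv), B minor (v), C major (VI), D major (VII).
Shared triads with their functions: C major (I in C major, VI in E minor); E minor (iii in C major, i in E minor); G major (V in C major, III in E minor); A minor (vi in C major, iv in E minor).

C, Em, G, Am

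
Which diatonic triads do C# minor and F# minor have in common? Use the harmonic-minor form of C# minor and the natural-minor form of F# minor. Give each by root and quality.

C#m, F#m, A

Triads in C# minor (harmonic minor): C#m (i), D#dim (ii°), Eaug (III+), F#m (iv), G# (V), A (VI), B#dim (vii°).
Triads in F# minor (natural minor): F#m (i), G#dim (ii°), A (III), Bm (iv), C#m (v), D (VI), E (VII).
Shared triads with their functions: C#m (i in C# minor, v in F# minor); F#m (iv in C# minor, i in F# minor); A (VI in C# minor, III in F# minor).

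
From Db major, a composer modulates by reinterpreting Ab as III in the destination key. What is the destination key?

The numeral III denotes a major triad on scale degree 3. With Ab on degree 3, the tonic of the new key is F.
Degree 3 carries a major triad in natural-minor keys, so the destination is F minor.
Check: the diatonic triads of F minor (natural minor) are Fm (i), Gdim (ii°), Ab (III), Bbm (iv), Cm (v), Db (VI), Eb (VII) — Ab is indeed III.

F minor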